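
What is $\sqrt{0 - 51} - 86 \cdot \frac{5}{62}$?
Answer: $- \frac{215}{31} + i \sqrt{51} \approx -6.9355 + 7.1414 i$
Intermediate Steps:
$\sqrt{0 - 51} - 86 \cdot \frac{5}{62} = \sqrt{-51} - 86 \cdot 5 \cdot \frac{1}{62} = i \sqrt{51} - \frac{215}{31} = - \frac{215}{31} + i \sqrt{51}$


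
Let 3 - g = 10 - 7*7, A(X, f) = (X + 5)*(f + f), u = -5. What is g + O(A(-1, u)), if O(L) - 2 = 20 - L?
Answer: 104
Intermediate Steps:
A(X, f) = 2*f*(5 + X) (A(X, f) = (5 + X)*(2*f) = 2*f*(5 + X))
g = 42 (g = 3 - (10 - 7*7) = 3 - (10 - 49) = 3 - 1*(-39) = 3 + 39 = 42)
O(L) = 22 - L (O(L) = 2 + (20 - L) = 22 - L)
g + O(A(-1, u)) = 42 + (22 - 2*(-5)*(5 - 1)) = 42 + (22 - 2*(-5)*4) = 42 + (22 - 1*(-40)) = 42 + (22 + 40) = 42 + 62 = 104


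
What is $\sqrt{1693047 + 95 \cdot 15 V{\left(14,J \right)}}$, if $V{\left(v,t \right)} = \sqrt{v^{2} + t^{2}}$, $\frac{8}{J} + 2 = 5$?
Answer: $\sqrt{1693047 + 950 \sqrt{457}} \approx 1309.0$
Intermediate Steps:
$J = \frac{8}{3}$ ($J = \frac{8}{-2 + 5} = \frac{8}{3} \approx 2.6667$)
$V{\left(v,t \right)} = \sqrt{t^{2} + v^{2}}$
$\sqrt{1693047 + 95 \cdot 15 V{\left(14,J \right)}} = \sqrt{1693047 + 95 \cdot 15 \sqrt{\left(\frac{8}{3}\right)^{2} + 14^{2}}} = \sqrt{1693047 + 1425 \sqrt{\frac{64}{9} + 196}} = \sqrt{1693047 + 1425 \sqrt{\frac{1828}{9}}} = \sqrt{1693047 + 1425 \frac{2 \sqrt{457}}{3}} = \sqrt{1693047 + 950 \sqrt{457}}$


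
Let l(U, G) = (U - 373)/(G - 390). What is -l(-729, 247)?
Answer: -1102/143 ≈ -7.7063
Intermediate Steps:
l(U, G) = (-373 + U)/(-390 + G)
-l(-729, 247) = -(-373 - 729)/(-390 + 247) = -(-1102)/(-143) = -(-1)*(-1102)/143 = -1*1102/143 = -1102/143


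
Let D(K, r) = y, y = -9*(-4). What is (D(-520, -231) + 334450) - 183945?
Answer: 150541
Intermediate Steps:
y = 36
D(K, r) = 36
(D(-520, -231) + 334450) - 183945 = (36 + 334450) - 183945 = 334486 - 183945 = 150541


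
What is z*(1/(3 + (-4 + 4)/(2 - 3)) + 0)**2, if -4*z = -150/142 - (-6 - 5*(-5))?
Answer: 356/639 ≈ 0.55712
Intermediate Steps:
z = 356/71 (z = -(-150/142 - (-6 - 5*(-5)))/4 = -(-150*1/142 - (-6 + 25))/4 = -(-75/71 - 1*19)/4 = -(-75/71 - 19)/4 = -1/4*(-1424/71) = 356/71 ≈ 5.0141)
z*(1/(3 + (-4 + 4)/(2 - 3)) + 0)**2 = 356*(1/(3 + (-4 + 4)/(2 - 3)) + 0)**2/71 = 356*(1/(3 + 0/(-1)) + 0)**2/71 = 356*(1/(3 + 0*(-1)) + 0)**2/71 = 356*(1/(3 + 0) + 0)**2/71 = 356*(1/3 + 0)**2/71 = 356*(1/3)**2/71 = (356/71)*(1/9) = 356/639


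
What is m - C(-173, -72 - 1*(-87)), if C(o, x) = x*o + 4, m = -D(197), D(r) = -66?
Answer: 2657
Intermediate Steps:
m = 66 (m = -1*(-66) = 66)
C(o, x) = 4 + o*x (C(o, x) = o*x + 4 = 4 + o*x)
m - C(-173, -72 - 1*(-87)) = 66 - (4 - 173*(-72 - 1*(-87))) = 66 - (4 - 173*(-72 + 87)) = 66 - (4 - 173*15) = 66 - (4 - 2595) = 66 - 1*(-2591) = 66 + 2591 = 2657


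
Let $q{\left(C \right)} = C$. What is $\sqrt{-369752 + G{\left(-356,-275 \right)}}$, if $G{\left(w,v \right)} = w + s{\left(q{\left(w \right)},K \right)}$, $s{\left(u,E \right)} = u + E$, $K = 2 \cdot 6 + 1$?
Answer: $i \sqrt{370451} \approx 608.65 i$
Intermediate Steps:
$K = 13$ ($K = 12 + 1 = 13$)
$s{\left(u,E \right)} = E + u$
$G{\left(w,v \right)} = 13 + 2 w$ ($G{\left(w,v \right)} = w + \left(13 + w\right) = 13 + 2 w$)
$\sqrt{-369752 + G{\left(-356,-275 \right)}} = \sqrt{-369752 + \left(13 + 2 \left(-356\right)\right)} = \sqrt{-369752 + \left(13 - 712\right)} = \sqrt{-369752 - 699} = \sqrt{-370451} = i \sqrt{370451}$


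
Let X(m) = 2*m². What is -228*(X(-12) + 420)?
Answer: -161424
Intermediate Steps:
-228*(X(-12) + 420) = -228*(2*(-12)² + 420) = -228*(2*144 + 420) = -228*(288 + 420) = -228*708 = -161424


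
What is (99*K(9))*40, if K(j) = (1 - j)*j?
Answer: -285120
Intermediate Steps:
K(j) = j*(1 - j)
(99*K(9))*40 = (99*(9*(1 - 1*9)))*40 = (99*(9*(1 - 9)))*40 = (99*(9*(-8)))*40 = (99*(-72))*40 = -7128*40 = -285120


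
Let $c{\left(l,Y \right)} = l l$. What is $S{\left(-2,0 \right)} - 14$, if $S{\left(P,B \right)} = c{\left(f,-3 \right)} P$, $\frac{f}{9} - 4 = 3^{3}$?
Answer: $-155696$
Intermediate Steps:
$f = 279$ ($f = 36 + 9 \cdot 3^{3} = 36 + 9 \cdot 27 = 36 + 243 = 279$)
$c{\left(l,Y \right)} = l^{2}$
$S{\left(P,B \right)} = 77841 P$ ($S{\left(P,B \right)} = 279^{2} P = 77841 P$)
$S{\left(-2,0 \right)} - 14 = 77841 \left(-2\right) - 14 = -155682 - 14 = -155696$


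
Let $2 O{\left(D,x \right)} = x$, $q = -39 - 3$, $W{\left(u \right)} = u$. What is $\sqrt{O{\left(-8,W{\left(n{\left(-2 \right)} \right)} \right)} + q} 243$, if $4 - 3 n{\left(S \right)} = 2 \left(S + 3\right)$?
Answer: $405 i \sqrt{15} \approx 1568.6 i$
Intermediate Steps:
$n{\left(S \right)} = - \frac{2}{3} - \frac{2 S}{3}$ ($n{\left(S \right)} = \frac{4}{3} - \frac{2 \left(S + 3\right)}{3} = \frac{4}{3} - \frac{2 \left(3 + S\right)}{3} = \frac{4}{3} - \frac{6 + 2 S}{3} = \frac{4}{3} - \left(2 + \frac{2 S}{3}\right) = - \frac{2}{3} - \frac{2 S}{3}$)
$q = -42$ ($q = -39 - 3 = -42$)
$O{\left(D,x \right)} = \frac{x}{2}$
$\sqrt{O{\left(-8,W{\left(n{\left(-2 \right)} \right)} \right)} + q} 243 = \sqrt{\frac{- \frac{2}{3} - - \frac{4}{3}}{2} - 42} \cdot 243 = \sqrt{\frac{- \frac{2}{3} + \frac{4}{3}}{2} - 42} \cdot 243 = \sqrt{\frac{1}{2} \cdot \frac{2}{3} - 42} \cdot 243 = \sqrt{\frac{1}{3} - 42} \cdot 243 = \sqrt{- \frac{125}{3}} \cdot 243 = \frac{5 i \sqrt{15}}{3} \cdot 243 = 405 i \sqrt{15}$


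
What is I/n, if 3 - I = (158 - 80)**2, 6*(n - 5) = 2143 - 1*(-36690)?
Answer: -36486/38863 ≈ -0.93884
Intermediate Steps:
n = 38863/6 (n = 5 + (2143 - 1*(-36690))/6 = 5 + (2143 + 36690)/6 = 5 + (1/6)*38833 = 5 + 38833/6 = 38863/6 ≈ 6477.2)
I = -6081 (I = 3 - (158 - 80)**2 = 3 - 1*78**2 = 3 - 1*6084 = 3 - 6084 = -6081)
I/n = -6081/38863/6 = -6081*6/38863 = -36486/38863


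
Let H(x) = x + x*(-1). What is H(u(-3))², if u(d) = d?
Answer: 0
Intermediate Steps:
H(x) = 0 (H(x) = x - x = 0)
H(u(-3))² = 0² = 0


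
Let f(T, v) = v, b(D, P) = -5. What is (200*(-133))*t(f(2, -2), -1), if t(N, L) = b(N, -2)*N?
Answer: -266000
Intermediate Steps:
t(N, L) = -5*N
(200*(-133))*t(f(2, -2), -1) = (200*(-133))*(-5*(-2)) = -26600*10 = -266000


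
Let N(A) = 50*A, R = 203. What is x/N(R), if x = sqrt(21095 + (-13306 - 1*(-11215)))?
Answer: sqrt(4751)/5075 ≈ 0.013582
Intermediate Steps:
x = 2*sqrt(4751) (x = sqrt(21095 + (-13306 + 11215)) = sqrt(21095 - 2091) = sqrt(19004) = 2*sqrt(4751) ≈ 137.85)
x/N(R) = (2*sqrt(4751))/((50*203)) = (2*sqrt(4751))/10150 = (2*sqrt(4751))*(1/10150) = sqrt(4751)/5075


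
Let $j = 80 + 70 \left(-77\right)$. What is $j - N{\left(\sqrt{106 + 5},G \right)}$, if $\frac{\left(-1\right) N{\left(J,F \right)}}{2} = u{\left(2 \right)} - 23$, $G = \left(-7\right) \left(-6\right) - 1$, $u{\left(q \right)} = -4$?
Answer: $-5364$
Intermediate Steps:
$G = 41$ ($G = 42 - 1 = 41$)
$j = -5310$ ($j = 80 - 5390 = -5310$)
$N{\left(J,F \right)} = 54$ ($N{\left(J,F \right)} = - 2 \left(-4 - 23\right) = \left(-2\right) \left(-27\right) = 54$)
$j - N{\left(\sqrt{106 + 5},G \right)} = -5310 - 54 = -5364$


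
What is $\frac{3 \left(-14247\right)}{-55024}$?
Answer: $\frac{42741}{55024} \approx 0.77677$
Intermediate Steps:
$\frac{3 \left(-14247\right)}{-55024} = \left(-42741\right) \left(- \frac{1}{55024}\right) = \frac{42741}{55024}$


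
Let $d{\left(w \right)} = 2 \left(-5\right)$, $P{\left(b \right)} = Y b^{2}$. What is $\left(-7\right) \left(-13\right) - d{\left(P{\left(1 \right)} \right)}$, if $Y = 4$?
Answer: $101$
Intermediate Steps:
$P{\left(b \right)} = 4 b^{2}$
$d{\left(w \right)} = -10$
$\left(-7\right) \left(-13\right) - d{\left(P{\left(1 \right)} \right)} = \left(-7\right) \left(-13\right) - -10 = 91 + 10 = 101$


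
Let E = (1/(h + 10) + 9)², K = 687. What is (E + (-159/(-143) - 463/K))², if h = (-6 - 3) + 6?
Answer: 163622929418969344/23172757088481 ≈ 7061.0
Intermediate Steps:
h = -3 (h = -9 + 6 = -3)
E = 4096/49 (E = (1/(-3 + 10) + 9)² = (1/7 + 9)² = (⅐ + 9)² = (64/7)² = 4096/49 ≈ 83.592)
(E + (-159/(-143) - 463/K))² = (4096/49 + (-159/(-143) - 463/687))² = (4096/49 + (-159*(-1/143) - 463*1/687))² = (4096/49 + (159/143 - 463/687))² = (4096/49 + 43024/98241)² = (404503312/4813809)² = 163622929418969344/23172757088481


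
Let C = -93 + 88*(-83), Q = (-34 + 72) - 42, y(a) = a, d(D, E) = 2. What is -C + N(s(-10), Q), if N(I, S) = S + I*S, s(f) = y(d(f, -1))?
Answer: 7385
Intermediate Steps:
s(f) = 2
Q = -4 (Q = 38 - 42 = -4)
C = -7397 (C = -93 - 7304 = -7397)
-C + N(s(-10), Q) = -1*(-7397) - 4*(1 + 2) = 7397 - 4*3 = 7397 - 12 = 7385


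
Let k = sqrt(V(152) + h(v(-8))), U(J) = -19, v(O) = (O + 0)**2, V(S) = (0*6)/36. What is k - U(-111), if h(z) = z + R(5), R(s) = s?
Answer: 19 + sqrt(69) ≈ 27.307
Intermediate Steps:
V(S) = 0 (V(S) = 0*(1/36) = 0)
v(O) = O**2
h(z) = 5 + z (h(z) = z + 5 = 5 + z)
k = sqrt(69) (k = sqrt(0 + (5 + (-8)**2)) = sqrt(0 + (5 + 64)) = sqrt(0 + 69) = sqrt(69) ≈ 8.3066)
k - U(-111) = sqrt(69) - 1*(-19) = sqrt(69) + 19 = 19 + sqrt(69)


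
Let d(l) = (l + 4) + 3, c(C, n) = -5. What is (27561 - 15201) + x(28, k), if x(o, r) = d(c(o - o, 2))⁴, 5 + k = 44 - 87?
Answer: 12376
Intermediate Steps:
d(l) = 7 + l (d(l) = (4 + l) + 3 = 7 + l)
k = -48 (k = -5 + (44 - 87) = -5 - 43 = -48)
x(o, r) = 16 (x(o, r) = (7 - 5)⁴ = 2⁴ = 16)
(27561 - 15201) + x(28, k) = (27561 - 15201) + 16 = 12360 + 16 = 12376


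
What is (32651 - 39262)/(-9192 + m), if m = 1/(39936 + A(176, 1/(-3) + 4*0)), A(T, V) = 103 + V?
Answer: 794086876/1104106269 ≈ 0.71921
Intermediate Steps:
m = 3/120116 (m = 1/(39936 + (103 + (1/(-3) + 4*0))) = 1/(39936 + (103 + (-⅓ + 0))) = 1/(39936 + (103 - ⅓)) = 1/(39936 + 308/3) = 1/(120116/3) = 3/120116 ≈ 2.4976e-5)
(32651 - 39262)/(-9192 + m) = (32651 - 39262)/(-9192 + 3/120116) = -6611/(-1104106269/120116) = -6611*(-120116/1104106269) = 794086876/1104106269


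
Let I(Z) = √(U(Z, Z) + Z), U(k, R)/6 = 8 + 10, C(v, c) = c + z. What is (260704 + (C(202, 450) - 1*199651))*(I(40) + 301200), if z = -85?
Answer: 18499101600 + 122836*√37 ≈ 1.8500e+10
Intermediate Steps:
C(v, c) = -85 + c (C(v, c) = c - 85 = -85 + c)
U(k, R) = 108 (U(k, R) = 6*(8 + 10) = 6*18 = 108)
I(Z) = √(108 + Z)
(260704 + (C(202, 450) - 1*199651))*(I(40) + 301200) = (260704 + ((-85 + 450) - 1*199651))*(√(108 + 40) + 301200) = (260704 + (365 - 199651))*(√148 + 301200) = (260704 - 199286)*(2*√37 + 301200) = 61418*(301200 + 2*√37) = 18499101600 + 122836*√37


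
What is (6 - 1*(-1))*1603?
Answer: 11221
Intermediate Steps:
(6 - 1*(-1))*1603 = (6 + 1)*1603 = 7*1603 = 11221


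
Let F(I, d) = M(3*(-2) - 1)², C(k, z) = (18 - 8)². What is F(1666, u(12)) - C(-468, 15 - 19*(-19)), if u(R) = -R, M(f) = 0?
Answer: -100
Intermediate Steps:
C(k, z) = 100 (C(k, z) = 10² = 100)
F(I, d) = 0 (F(I, d) = 0² = 0)
F(1666, u(12)) - C(-468, 15 - 19*(-19)) = 0 - 1*100 = 0 - 100 = -100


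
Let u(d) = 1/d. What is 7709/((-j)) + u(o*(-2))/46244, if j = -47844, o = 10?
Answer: 1782463019/11062489680 ≈ 0.16113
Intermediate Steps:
7709/((-j)) + u(o*(-2))/46244 = 7709/((-1*(-47844))) + 1/((10*(-2))*46244) = 7709/47844 + (1/46244)/(-20) = 7709*(1/47844) - 1/20*1/46244 = 7709/47844 - 1/924880 = 1782463019/11062489680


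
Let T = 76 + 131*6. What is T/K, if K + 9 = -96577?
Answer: -431/48293 ≈ -0.0089247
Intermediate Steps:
K = -96586 (K = -9 - 96577 = -96586)
T = 862 (T = 76 + 786 = 862)
T/K = 862/(-96586) = 862*(-1/96586) = -431/48293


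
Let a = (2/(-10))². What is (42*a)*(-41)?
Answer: -1722/25 ≈ -68.880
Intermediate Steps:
a = 1/25 (a = (2*(-⅒))² = (-⅕)² = 1/25 ≈ 0.040000)
(42*a)*(-41) = (42*(1/25))*(-41) = (42/25)*(-41) = -1722/25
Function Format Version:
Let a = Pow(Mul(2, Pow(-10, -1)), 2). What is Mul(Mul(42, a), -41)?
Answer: Rational(-1722, 25) ≈ -68.880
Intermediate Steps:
a = Rational(1, 25) (a = Pow(Mul(2, Rational(-1, 10)), 2) = Pow(Rational(-1, 5), 2) = Rational(1, 25) ≈ 0.040000)
Mul(Mul(42, a), -41) = Mul(Mul(42, Rational(1, 25)), -41) = Mul(Rational(42, 25), -41) = Rational(-1722, 25)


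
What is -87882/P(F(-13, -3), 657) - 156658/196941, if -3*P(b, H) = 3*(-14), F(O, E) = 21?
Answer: -8654881087/1378587 ≈ -6278.1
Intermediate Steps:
P(b, H) = 14 (P(b, H) = -(-14) = -⅓*(-42) = 14)
-87882/P(F(-13, -3), 657) - 156658/196941 = -87882/14 - 156658/196941 = -87882*1/14 - 156658*1/196941 = -43941/7 - 156658/196941 = -8654881087/1378587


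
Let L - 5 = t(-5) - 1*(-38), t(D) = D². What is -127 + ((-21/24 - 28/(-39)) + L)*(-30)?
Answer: -112439/52 ≈ -2162.3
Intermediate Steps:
L = 68 (L = 5 + ((-5)² - 1*(-38)) = 5 + (25 + 38) = 5 + 63 = 68)
-127 + ((-21/24 - 28/(-39)) + L)*(-30) = -127 + ((-21/24 - 28/(-39)) + 68)*(-30) = -127 + ((-21*1/24 - 28*(-1/39)) + 68)*(-30) = -127 + ((-7/8 + 28/39) + 68)*(-30) = -127 + (-49/312 + 68)*(-30) = -127 + (21167/312)*(-30) = -127 - 105835/52 = -112439/52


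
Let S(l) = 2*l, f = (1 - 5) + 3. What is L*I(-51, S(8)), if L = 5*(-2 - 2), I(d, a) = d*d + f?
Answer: -52000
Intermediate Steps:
f = -1 (f = -4 + 3 = -1)
I(d, a) = -1 + d**2 (I(d, a) = d*d - 1 = d**2 - 1 = -1 + d**2)
L = -20 (L = 5*(-4) = -20)
L*I(-51, S(8)) = -20*(-1 + (-51)**2) = -20*(-1 + 2601) = -20*2600 = -52000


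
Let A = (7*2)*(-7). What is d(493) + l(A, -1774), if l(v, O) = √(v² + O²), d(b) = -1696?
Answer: -1696 + 2*√789170 ≈ 80.705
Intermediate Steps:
A = -98 (A = 14*(-7) = -98)
l(v, O) = √(O² + v²)
d(493) + l(A, -1774) = -1696 + √((-1774)² + (-98)²) = -1696 + √(3147076 + 9604) = -1696 + √3156680 = -1696 + 2*√789170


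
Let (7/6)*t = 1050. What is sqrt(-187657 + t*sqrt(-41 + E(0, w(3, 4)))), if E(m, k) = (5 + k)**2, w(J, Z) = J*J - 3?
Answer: sqrt(-187657 + 3600*sqrt(5)) ≈ 423.8*I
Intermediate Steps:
t = 900 (t = (6/7)*1050 = 900)
w(J, Z) = -3 + J**2 (w(J, Z) = J**2 - 3 = -3 + J**2)
sqrt(-187657 + t*sqrt(-41 + E(0, w(3, 4)))) = sqrt(-187657 + 900*sqrt(-41 + (5 + (-3 + 3**2))**2)) = sqrt(-187657 + 900*sqrt(-41 + (5 + (-3 + 9))**2)) = sqrt(-187657 + 900*sqrt(-41 + (5 + 6)**2)) = sqrt(-187657 + 900*sqrt(-41 + 11**2)) = sqrt(-187657 + 900*sqrt(-41 + 121)) = sqrt(-187657 + 900*sqrt(80)) = sqrt(-187657 + 900*(4*sqrt(5))) = sqrt(-187657 + 3600*sqrt(5))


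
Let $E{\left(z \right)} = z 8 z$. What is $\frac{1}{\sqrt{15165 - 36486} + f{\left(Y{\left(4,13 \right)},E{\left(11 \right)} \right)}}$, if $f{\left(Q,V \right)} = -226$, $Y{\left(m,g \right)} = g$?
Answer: $- \frac{226}{72397} - \frac{3 i \sqrt{2369}}{72397} \approx -0.0031217 - 0.0020169 i$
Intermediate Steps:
$E{\left(z \right)} = 8 z^{2}$ ($E{\left(z \right)} = 8 z z = 8 z^{2}$)
$\frac{1}{\sqrt{15165 - 36486} + f{\left(Y{\left(4,13 \right)},E{\left(11 \right)} \right)}} = \frac{1}{\sqrt{15165 - 36486} - 226} = \frac{1}{\sqrt{-21321} - 226} = \frac{1}{3 i \sqrt{2369} - 226} = \frac{1}{-226 + 3 i \sqrt{2369}}$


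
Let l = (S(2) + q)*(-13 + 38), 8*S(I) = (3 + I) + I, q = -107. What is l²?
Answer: 450500625/64 ≈ 7.0391e+6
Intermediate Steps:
S(I) = 3/8 + I/4 (S(I) = ((3 + I) + I)/8 = (3 + 2*I)/8 = 3/8 + I/4)
l = -21225/8 (l = ((3/8 + (¼)*2) - 107)*(-13 + 38) = ((3/8 + ½) - 107)*25 = (7/8 - 107)*25 = -849/8*25 = -21225/8 ≈ -2653.1)
l² = (-21225/8)² = 450500625/64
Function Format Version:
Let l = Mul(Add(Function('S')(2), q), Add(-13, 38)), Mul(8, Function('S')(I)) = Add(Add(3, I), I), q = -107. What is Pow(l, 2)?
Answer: Rational(450500625, 64) ≈ 7.0391e+6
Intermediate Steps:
Function('S')(I) = Add(Rational(3, 8), Mul(Rational(1, 4), I)) (Function('S')(I) = Mul(Rational(1, 8), Add(Add(3, I), I)) = Mul(Rational(1, 8), Add(3, Mul(2, I))) = Add(Rational(3, 8), Mul(Rational(1, 4), I)))
l = Rational(-21225, 8) (l = Mul(Add(Add(Rational(3, 8), Mul(Rational(1, 4), 2)), -107), Add(-13, 38)) = Mul(Add(Add(Rational(3, 8), Rational(1, 2)), -107), 25) = Mul(Add(Rational(7, 8), -107), 25) = Mul(Rational(-849, 8), 25) = Rational(-21225, 8) ≈ -2653.1)
Pow(l, 2) = Pow(Rational(-21225, 8), 2) = Rational(450500625, 64)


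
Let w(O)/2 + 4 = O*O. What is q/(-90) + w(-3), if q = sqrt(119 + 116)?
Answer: 10 - sqrt(235)/90 ≈ 9.8297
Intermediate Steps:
w(O) = -8 + 2*O**2 (w(O) = -8 + 2*(O*O) = -8 + 2*O**2)
q = sqrt(235) ≈ 15.330
q/(-90) + w(-3) = sqrt(235)/(-90) + (-8 + 2*(-3)**2) = sqrt(235)*(-1/90) + (-8 + 2*9) = -sqrt(235)/90 + (-8 + 18) = -sqrt(235)/90 + 10 = 10 - sqrt(235)/90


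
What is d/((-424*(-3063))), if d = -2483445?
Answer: -827815/432904 ≈ -1.9122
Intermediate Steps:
d/((-424*(-3063))) = -2483445/((-424*(-3063))) = -2483445/1298712 = -2483445*1/1298712 = -827815/432904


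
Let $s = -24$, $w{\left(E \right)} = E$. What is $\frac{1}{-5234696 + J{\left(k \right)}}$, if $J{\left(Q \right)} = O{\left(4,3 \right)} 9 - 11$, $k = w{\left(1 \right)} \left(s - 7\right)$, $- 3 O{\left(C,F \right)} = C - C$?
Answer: $- \frac{1}{5234707} \approx -1.9103 \cdot 10^{-7}$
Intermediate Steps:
$O{\left(C,F \right)} = 0$ ($O{\left(C,F \right)} = - \frac{C - C}{3} = \left(- \frac{1}{3}\right) 0 = 0$)
$k = -31$ ($k = 1 \left(-24 - 7\right) = 1 \left(-31\right) = -31$)
$J{\left(Q \right)} = -11$ ($J{\left(Q \right)} = 0 \cdot 9 - 11 = 0 - 11 = -11$)
$\frac{1}{-5234696 + J{\left(k \right)}} = \frac{1}{-5234696 - 11} = \frac{1}{-5234707} = - \frac{1}{5234707}$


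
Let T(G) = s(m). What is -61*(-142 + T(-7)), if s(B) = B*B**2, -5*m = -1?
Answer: 1082689/125 ≈ 8661.5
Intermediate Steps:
m = 1/5 (m = -1/5*(-1) = 1/5 ≈ 0.20000)
s(B) = B**3
T(G) = 1/125 (T(G) = (1/5)**3 = 1/125)
-61*(-142 + T(-7)) = -61*(-142 + 1/125) = -61*(-17749/125) = 1082689/125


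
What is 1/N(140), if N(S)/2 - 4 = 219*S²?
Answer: 1/8584808 ≈ 1.1648e-7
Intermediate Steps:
N(S) = 8 + 438*S² (N(S) = 8 + 2*(219*S²) = 8 + 438*S²)
1/N(140) = 1/(8 + 438*140²) = 1/(8 + 438*19600) = 1/(8 + 8584800) = 1/8584808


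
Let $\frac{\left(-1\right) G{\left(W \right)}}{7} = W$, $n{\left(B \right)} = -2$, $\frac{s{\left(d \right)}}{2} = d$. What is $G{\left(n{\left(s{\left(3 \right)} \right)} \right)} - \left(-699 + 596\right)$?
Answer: $117$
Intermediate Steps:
$s{\left(d \right)} = 2 d$
$G{\left(W \right)} = - 7 W$
$G{\left(n{\left(s{\left(3 \right)} \right)} \right)} - \left(-699 + 596\right) = \left(-7\right) \left(-2\right) - \left(-699 + 596\right) = 14 - -103 = 14 + 103 = 117$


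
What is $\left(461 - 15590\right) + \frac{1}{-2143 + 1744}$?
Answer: $- \frac{6036472}{399} \approx -15129.0$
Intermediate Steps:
$\left(461 - 15590\right) + \frac{1}{-2143 + 1744} = -15129 + \frac{1}{-399} = -15129 - \frac{1}{399} = - \frac{6036472}{399}$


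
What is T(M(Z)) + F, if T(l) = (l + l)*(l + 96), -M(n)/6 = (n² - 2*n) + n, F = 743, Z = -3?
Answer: -2713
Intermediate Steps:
M(n) = -6*n² + 6*n (M(n) = -6*((n² - 2*n) + n) = -6*(n² - n) = -6*n² + 6*n)
T(l) = 2*l*(96 + l) (T(l) = (2*l)*(96 + l) = 2*l*(96 + l))
T(M(Z)) + F = 2*(6*(-3)*(1 - 1*(-3)))*(96 + 6*(-3)*(1 - 1*(-3))) + 743 = 2*(6*(-3)*(1 + 3))*(96 + 6*(-3)*(1 + 3)) + 743 = 2*(6*(-3)*4)*(96 + 6*(-3)*4) + 743 = 2*(-72)*(96 - 72) + 743 = 2*(-72)*24 + 743 = -3456 + 743 = -2713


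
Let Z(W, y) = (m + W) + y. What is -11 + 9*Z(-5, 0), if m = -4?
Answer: -92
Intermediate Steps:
Z(W, y) = -4 + W + y (Z(W, y) = (-4 + W) + y = -4 + W + y)
-11 + 9*Z(-5, 0) = -11 + 9*(-4 - 5 + 0) = -11 + 9*(-9) = -11 - 81 = -92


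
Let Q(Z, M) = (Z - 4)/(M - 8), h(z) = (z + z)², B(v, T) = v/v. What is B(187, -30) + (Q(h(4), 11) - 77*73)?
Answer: -5600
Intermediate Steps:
B(v, T) = 1
h(z) = 4*z² (h(z) = (2*z)² = 4*z²)
Q(Z, M) = (-4 + Z)/(-8 + M)
B(187, -30) + (Q(h(4), 11) - 77*73) = 1 + ((-4 + 4*4²)/(-8 + 11) - 77*73) = 1 + ((-4 + 4*16)/3 - 5621) = 1 + ((-4 + 64)/3 - 5621) = 1 + ((⅓)*60 - 5621) = 1 + (20 - 5621) = 1 - 5601 = -5600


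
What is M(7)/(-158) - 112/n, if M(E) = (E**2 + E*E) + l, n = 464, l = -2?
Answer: -1945/2291 ≈ -0.84897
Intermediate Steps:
M(E) = -2 + 2*E**2 (M(E) = (E**2 + E*E) - 2 = (E**2 + E**2) - 2 = 2*E**2 - 2 = -2 + 2*E**2)
M(7)/(-158) - 112/n = (-2 + 2*7**2)/(-158) - 112/464 = (-2 + 2*49)*(-1/158) - 112*1/464 = (-2 + 98)*(-1/158) - 7/29 = 96*(-1/158) - 7/29 = -48/79 - 7/29 = -1945/2291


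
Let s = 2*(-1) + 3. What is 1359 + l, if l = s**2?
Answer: 1360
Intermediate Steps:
s = 1 (s = -2 + 3 = 1)
l = 1 (l = 1**2 = 1)
1359 + l = 1359 + 1 = 1360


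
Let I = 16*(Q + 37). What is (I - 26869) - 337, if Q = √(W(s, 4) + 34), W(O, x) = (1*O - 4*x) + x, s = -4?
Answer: -26614 + 48*√2 ≈ -26546.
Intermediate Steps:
W(O, x) = O - 3*x (W(O, x) = (O - 4*x) + x = O - 3*x)
Q = 3*√2 (Q = √((-4 - 3*4) + 34) = √((-4 - 12) + 34) = √(-16 + 34) = √18 = 3*√2 ≈ 4.2426)
I = 592 + 48*√2 (I = 16*(3*√2 + 37) = 16*(37 + 3*√2) = 592 + 48*√2 ≈ 659.88)
(I - 26869) - 337 = ((592 + 48*√2) - 26869) - 337 = (-26277 + 48*√2) - 337 = -26614 + 48*√2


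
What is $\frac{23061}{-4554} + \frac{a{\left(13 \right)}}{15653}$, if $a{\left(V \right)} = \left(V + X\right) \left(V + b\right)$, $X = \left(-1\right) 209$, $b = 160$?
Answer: $- \frac{15617905}{2160114} \approx -7.2301$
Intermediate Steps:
$X = -209$
$a{\left(V \right)} = \left(-209 + V\right) \left(160 + V\right)$ ($a{\left(V \right)} = \left(V - 209\right) \left(V + 160\right) = \left(-209 + V\right) \left(160 + V\right)$)
$\frac{23061}{-4554} + \frac{a{\left(13 \right)}}{15653} = \frac{23061}{-4554} + \frac{-33440 + 13^{2} - 637}{15653} = 23061 \left(- \frac{1}{4554}\right) + \left(-33440 + 169 - 637\right) \frac{1}{15653} = - \frac{7687}{1518} - \frac{33908}{15653} = - \frac{15617905}{2160114}$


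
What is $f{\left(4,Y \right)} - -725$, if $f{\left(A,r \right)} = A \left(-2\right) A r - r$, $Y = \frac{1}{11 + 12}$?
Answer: $\frac{16642}{23} \approx 723.57$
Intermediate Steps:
$Y = \frac{1}{23} \approx 0.043478$
$f{\left(A,r \right)} = - r - 2 r A^{2}$ ($f{\left(A,r \right)} = - 2 A A r - r = - 2 A^{2} r - r = - 2 r A^{2} - r = - r - 2 r A^{2}$)
$f{\left(4,Y \right)} - -725 = \left(-1\right) \frac{1}{23} \left(1 + 2 \cdot 4^{2}\right) - -725 = \left(-1\right) \frac{1}{23} \left(1 + 2 \cdot 16\right) + 725 = \left(-1\right) \frac{1}{23} \left(1 + 32\right) + 725 = \left(-1\right) \frac{1}{23} \cdot 33 + 725 = - \frac{33}{23} + 725 = \frac{16642}{23}$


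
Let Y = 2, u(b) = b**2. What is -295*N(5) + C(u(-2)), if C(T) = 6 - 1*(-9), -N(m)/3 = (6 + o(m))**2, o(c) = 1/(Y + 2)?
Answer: 553365/16 ≈ 34585.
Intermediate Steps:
o(c) = 1/4 (o(c) = 1/(2 + 2) = 1/4)
N(m) = -1875/16 (N(m) = -3*(6 + 1/4)**2 = -3*(25/4)**2 = -3*625/16 = -1875/16)
C(T) = 15 (C(T) = 6 + 9 = 15)
-295*N(5) + C(u(-2)) = -295*(-1875/16) + 15 = 553125/16 + 15 = 553365/16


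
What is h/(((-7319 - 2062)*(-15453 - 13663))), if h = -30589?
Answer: -30589/273137196 ≈ -0.00011199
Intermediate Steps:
h/(((-7319 - 2062)*(-15453 - 13663))) = -30589*1/((-15453 - 13663)*(-7319 - 2062)) = -30589/((-9381*(-29116))) = -30589/273137196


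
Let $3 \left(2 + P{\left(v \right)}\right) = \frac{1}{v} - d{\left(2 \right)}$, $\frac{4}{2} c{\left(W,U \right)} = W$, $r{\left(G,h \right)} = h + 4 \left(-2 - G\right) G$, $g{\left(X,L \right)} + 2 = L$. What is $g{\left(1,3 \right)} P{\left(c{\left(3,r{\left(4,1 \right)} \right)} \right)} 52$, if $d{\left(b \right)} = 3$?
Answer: $- \frac{1300}{9} \approx -144.44$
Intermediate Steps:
$g{\left(X,L \right)} = -2 + L$
$r{\left(G,h \right)} = h + G \left(-8 - 4 G\right)$ ($r{\left(G,h \right)} = h + \left(-8 - 4 G\right) G = h + G \left(-8 - 4 G\right)$)
$c{\left(W,U \right)} = \frac{W}{2}$
$P{\left(v \right)} = -3 + \frac{1}{3 v}$ ($P{\left(v \right)} = -2 + \frac{\frac{1}{v} - 3}{3} = -2 + \frac{-3 + \frac{1}{v}}{3} = -2 - \left(1 - \frac{1}{3 v}\right) = -3 + \frac{1}{3 v}$)
$g{\left(1,3 \right)} P{\left(c{\left(3,r{\left(4,1 \right)} \right)} \right)} 52 = \left(-2 + 3\right) \left(-3 + \frac{1}{3 \cdot \frac{1}{2} \cdot 3}\right) 52 = 1 \left(-3 + \frac{1}{3 \cdot \frac{3}{2}}\right) 52 = 1 \left(-3 + \frac{1}{3} \cdot \frac{2}{3}\right) 52 = 1 \left(-3 + \frac{2}{9}\right) 52 = 1 \left(- \frac{25}{9}\right) 52 = \left(- \frac{25}{9}\right) 52 = - \frac{1300}{9}$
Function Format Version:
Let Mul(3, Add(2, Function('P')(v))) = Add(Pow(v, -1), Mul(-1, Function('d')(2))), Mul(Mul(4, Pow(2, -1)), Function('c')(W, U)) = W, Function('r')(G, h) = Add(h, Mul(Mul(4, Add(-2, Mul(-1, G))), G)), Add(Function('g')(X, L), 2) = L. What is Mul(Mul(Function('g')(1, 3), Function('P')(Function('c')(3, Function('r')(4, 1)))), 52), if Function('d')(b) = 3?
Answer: Rational(-1300, 9) ≈ -144.44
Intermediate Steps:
Function('g')(X, L) = Add(-2, L)
Function('r')(G, h) = Add(h, Mul(G, Add(-8, Mul(-4, G)))) (Function('r')(G, h) = Add(h, Mul(Add(-8, Mul(-4, G)), G)) = Add(h, Mul(G, Add(-8, Mul(-4, G)))))
Function('c')(W, U) = Mul(Rational(1, 2), W)
Function('P')(v) = Add(-3, Mul(Rational(1, 3), Pow(v, -1))) (Function('P')(v) = Add(-2, Mul(Rational(1, 3), Add(Pow(v, -1), Mul(-1, 3)))) = Add(-2, Mul(Rational(1, 3), Add(Pow(v, -1), -3))) = Add(-2, Mul(Rational(1, 3), Add(-3, Pow(v, -1)))) = Add(-2, Add(-1, Mul(Rational(1, 3), Pow(v, -1)))) = Add(-3, Mul(Rational(1, 3), Pow(v, -1))))
Mul(Mul(Function('g')(1, 3), Function('P')(Function('c')(3, Function('r')(4, 1)))), 52) = Mul(Mul(Add(-2, 3), Add(-3, Mul(Rational(1, 3), Pow(Mul(Rational(1, 2), 3), -1)))), 52) = Mul(Mul(1, Add(-3, Mul(Rational(1, 3), Pow(Rational(3, 2), -1)))), 52) = Mul(Mul(1, Add(-3, Mul(Rational(1, 3), Rational(2, 3)))), 52) = Mul(Mul(1, Add(-3, Rational(2, 9))), 52) = Mul(Mul(1, Rational(-25, 9)), 52) = Mul(Rational(-25, 9), 52) = Rational(-1300, 9)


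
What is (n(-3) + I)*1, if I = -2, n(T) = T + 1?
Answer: -4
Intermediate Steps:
n(T) = 1 + T
(n(-3) + I)*1 = ((1 - 3) - 2)*1 = (-2 - 2)*1 = -4*1 = -4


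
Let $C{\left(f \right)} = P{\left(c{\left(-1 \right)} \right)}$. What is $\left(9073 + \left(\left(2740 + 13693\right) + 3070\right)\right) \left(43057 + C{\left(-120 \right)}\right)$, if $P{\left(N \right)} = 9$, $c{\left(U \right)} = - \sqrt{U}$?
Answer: $1230654016$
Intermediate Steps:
$C{\left(f \right)} = 9$
$\left(9073 + \left(\left(2740 + 13693\right) + 3070\right)\right) \left(43057 + C{\left(-120 \right)}\right) = \left(9073 + \left(\left(2740 + 13693\right) + 3070\right)\right) \left(43057 + 9\right) = \left(9073 + \left(16433 + 3070\right)\right) 43066 = \left(9073 + 19503\right) 43066 = 28576 \cdot 43066 = 1230654016$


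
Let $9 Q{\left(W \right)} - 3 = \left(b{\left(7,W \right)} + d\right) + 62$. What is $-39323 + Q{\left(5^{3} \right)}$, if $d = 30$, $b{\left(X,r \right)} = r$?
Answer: $- \frac{353687}{9} \approx -39299.0$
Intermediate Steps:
$Q{\left(W \right)} = \frac{95}{9} + \frac{W}{9}$ ($Q{\left(W \right)} = \frac{1}{3} + \frac{\left(W + 30\right) + 62}{9} = \frac{1}{3} + \frac{\left(30 + W\right) + 62}{9} = \frac{1}{3} + \frac{92 + W}{9} = \frac{1}{3} + \left(\frac{92}{9} + \frac{W}{9}\right) = \frac{95}{9} + \frac{W}{9}$)
$-39323 + Q{\left(5^{3} \right)} = -39323 + \left(\frac{95}{9} + \frac{5^{3}}{9}\right) = -39323 + \left(\frac{95}{9} + \frac{1}{9} \cdot 125\right) = -39323 + \left(\frac{95}{9} + \frac{125}{9}\right) = -39323 + \frac{220}{9} = - \frac{353687}{9}$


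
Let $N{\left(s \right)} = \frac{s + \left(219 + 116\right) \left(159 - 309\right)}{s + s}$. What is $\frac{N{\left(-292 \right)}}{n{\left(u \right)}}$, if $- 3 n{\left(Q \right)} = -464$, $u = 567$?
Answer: $\frac{75813}{135488} \approx 0.55956$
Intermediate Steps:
$n{\left(Q \right)} = \frac{464}{3}$ ($n{\left(Q \right)} = \left(- \frac{1}{3}\right) \left(-464\right) = \frac{464}{3}$)
$N{\left(s \right)} = \frac{-50250 + s}{2 s}$ ($N{\left(s \right)} = \frac{s + 335 \left(-150\right)}{2 s} = \left(s - 50250\right) \frac{1}{2 s} = \left(-50250 + s\right) \frac{1}{2 s} = \frac{-50250 + s}{2 s}$)
$\frac{N{\left(-292 \right)}}{n{\left(u \right)}} = \frac{\frac{1}{2} \frac{1}{-292} \left(-50250 - 292\right)}{\frac{464}{3}} = \frac{1}{2} \left(- \frac{1}{292}\right) \left(-50542\right) \frac{3}{464} = \frac{25271}{292} \cdot \frac{3}{464} = \frac{75813}{135488}$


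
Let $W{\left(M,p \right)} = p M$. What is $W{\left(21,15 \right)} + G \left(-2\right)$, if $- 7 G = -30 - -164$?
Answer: $\frac{2473}{7} \approx 353.29$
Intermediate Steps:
$G = - \frac{134}{7}$ ($G = - \frac{-30 - -164}{7} = - \frac{-30 + 164}{7} = \left(- \frac{1}{7}\right) 134 = - \frac{134}{7} \approx -19.143$)
$W{\left(M,p \right)} = M p$
$W{\left(21,15 \right)} + G \left(-2\right) = 21 \cdot 15 - - \frac{268}{7} = 315 + \frac{268}{7} = \frac{2473}{7}$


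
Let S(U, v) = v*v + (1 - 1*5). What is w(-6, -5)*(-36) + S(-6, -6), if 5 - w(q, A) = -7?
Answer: -400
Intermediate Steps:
w(q, A) = 12 (w(q, A) = 5 - 1*(-7) = 5 + 7 = 12)
S(U, v) = -4 + v² (S(U, v) = v² + (1 - 5) = v² - 4 = -4 + v²)
w(-6, -5)*(-36) + S(-6, -6) = 12*(-36) + (-4 + (-6)²) = -432 + (-4 + 36) = -432 + 32 = -400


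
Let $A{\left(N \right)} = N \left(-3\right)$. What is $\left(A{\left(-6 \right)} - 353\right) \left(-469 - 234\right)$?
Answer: $235505$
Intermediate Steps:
$A{\left(N \right)} = - 3 N$
$\left(A{\left(-6 \right)} - 353\right) \left(-469 - 234\right) = \left(\left(-3\right) \left(-6\right) - 353\right) \left(-469 - 234\right) = \left(18 - 353\right) \left(-703\right) = \left(-335\right) \left(-703\right) = 235505$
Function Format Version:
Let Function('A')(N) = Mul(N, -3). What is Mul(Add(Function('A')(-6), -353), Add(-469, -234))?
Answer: 235505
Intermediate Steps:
Function('A')(N) = Mul(-3, N)
Mul(Add(Function('A')(-6), -353), Add(-469, -234)) = Mul(Add(Mul(-3, -6), -353), Add(-469, -234)) = Mul(Add(18, -353), -703) = Mul(-335, -703) = 235505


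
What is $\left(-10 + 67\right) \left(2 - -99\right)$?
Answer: $5757$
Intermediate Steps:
$\left(-10 + 67\right) \left(2 - -99\right) = 57 \left(2 + 99\right) = 57 \cdot 101 = 5757$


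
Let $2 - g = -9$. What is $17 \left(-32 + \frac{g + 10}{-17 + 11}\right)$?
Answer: $- \frac{1207}{2} \approx -603.5$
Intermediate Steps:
$g = 11$ ($g = 2 - -9 = 2 + 9 = 11$)
$17 \left(-32 + \frac{g + 10}{-17 + 11}\right) = 17 \left(-32 + \frac{11 + 10}{-17 + 11}\right) = 17 \left(-32 + \frac{21}{-6}\right) = 17 \left(-32 + 21 \left(- \frac{1}{6}\right)\right) = 17 \left(-32 - \frac{7}{2}\right) = 17 \left(- \frac{71}{2}\right) = - \frac{1207}{2}$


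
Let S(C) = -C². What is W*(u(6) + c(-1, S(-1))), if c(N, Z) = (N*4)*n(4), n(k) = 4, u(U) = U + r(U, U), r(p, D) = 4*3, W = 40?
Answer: 80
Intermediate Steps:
r(p, D) = 12
u(U) = 12 + U (u(U) = U + 12 = 12 + U)
c(N, Z) = 16*N (c(N, Z) = (N*4)*4 = (4*N)*4 = 16*N)
W*(u(6) + c(-1, S(-1))) = 40*((12 + 6) + 16*(-1)) = 40*(18 - 16) = 40*2 = 80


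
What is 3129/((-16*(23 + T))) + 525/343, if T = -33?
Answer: 165321/7840 ≈ 21.087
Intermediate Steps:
3129/((-16*(23 + T))) + 525/343 = 3129/((-16*(23 - 33))) + 525/343 = 3129/((-16*(-10))) + 525*(1/343) = 3129/160 + 75/49 = 165321/7840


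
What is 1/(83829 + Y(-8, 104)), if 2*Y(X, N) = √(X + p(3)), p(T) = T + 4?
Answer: 335316/28109204965 - 2*I/28109204965 ≈ 1.1929e-5 - 7.1151e-11*I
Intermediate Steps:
p(T) = 4 + T
Y(X, N) = √(7 + X)/2 (Y(X, N) = √(X + (4 + 3))/2 = √(X + 7)/2 = √(7 + X)/2)
1/(83829 + Y(-8, 104)) = 1/(83829 + √(7 - 8)/2) = 1/(83829 + √(-1)/2) = 1/(83829 + I/2) = 4*(83829 - I/2)/28109204965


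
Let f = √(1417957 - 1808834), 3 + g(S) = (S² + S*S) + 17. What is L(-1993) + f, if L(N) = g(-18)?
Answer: 662 + I*√390877 ≈ 662.0 + 625.2*I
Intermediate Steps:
g(S) = 14 + 2*S² (g(S) = -3 + ((S² + S*S) + 17) = -3 + ((S² + S²) + 17) = -3 + (2*S² + 17) = -3 + (17 + 2*S²) = 14 + 2*S²)
L(N) = 662 (L(N) = 14 + 2*(-18)² = 14 + 2*324 = 14 + 648 = 662)
f = I*√390877 (f = √(-390877) = I*√390877 ≈ 625.2*I)
L(-1993) + f = 662 + I*√390877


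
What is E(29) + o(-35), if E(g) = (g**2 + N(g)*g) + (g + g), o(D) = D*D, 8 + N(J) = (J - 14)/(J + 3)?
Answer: 60979/32 ≈ 1905.6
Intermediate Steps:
N(J) = -8 + (-14 + J)/(3 + J) (N(J) = -8 + (J - 14)/(J + 3) = -8 + (-14 + J)/(3 + J))
o(D) = D**2
E(g) = g**2 + 2*g + g*(-38 - 7*g)/(3 + g) (E(g) = (g**2 + ((-38 - 7*g)/(3 + g))*g) + (g + g) = (g**2 + g*(-38 - 7*g)/(3 + g)) + 2*g = g**2 + 2*g + g*(-38 - 7*g)/(3 + g))
E(29) + o(-35) = 29*(-32 + 29**2 - 2*29)/(3 + 29) + (-35)**2 = 29*(-32 + 841 - 58)/32 + 1225 = 29*(1/32)*751 + 1225 = 21779/32 + 1225 = 60979/32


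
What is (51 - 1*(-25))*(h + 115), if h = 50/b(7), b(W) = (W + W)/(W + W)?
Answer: 12540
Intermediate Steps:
b(W) = 1 (b(W) = (2*W)/((2*W)) = (2*W)*(1/(2*W)) = 1)
h = 50 (h = 50/1 = 50*1 = 50)
(51 - 1*(-25))*(h + 115) = (51 - 1*(-25))*(50 + 115) = (51 + 25)*165 = 76*165 = 12540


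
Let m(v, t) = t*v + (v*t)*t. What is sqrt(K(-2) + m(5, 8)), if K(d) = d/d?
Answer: 19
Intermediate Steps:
K(d) = 1
m(v, t) = t*v + v*t**2 (m(v, t) = t*v + (t*v)*t = t*v + v*t**2)
sqrt(K(-2) + m(5, 8)) = sqrt(1 + 8*5*(1 + 8)) = sqrt(1 + 8*5*9) = sqrt(1 + 360) = sqrt(361) = 19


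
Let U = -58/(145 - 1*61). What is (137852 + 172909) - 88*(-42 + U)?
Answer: 6604873/21 ≈ 3.1452e+5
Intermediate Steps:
U = -29/42 (U = -58/(145 - 61) = -58/84 = -58*1/84 = -29/42 ≈ -0.69048)
(137852 + 172909) - 88*(-42 + U) = (137852 + 172909) - 88*(-42 - 29/42) = 310761 - 88*(-1793/42) = 310761 + 78892/21 = 6604873/21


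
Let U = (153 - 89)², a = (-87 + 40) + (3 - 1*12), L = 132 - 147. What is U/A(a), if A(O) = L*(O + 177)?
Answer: -4096/1815 ≈ -2.2567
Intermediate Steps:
L = -15
a = -56 (a = -47 + (3 - 12) = -47 - 9 = -56)
U = 4096 (U = 64² = 4096)
A(O) = -2655 - 15*O (A(O) = -15*(O + 177) = -15*(177 + O) = -2655 - 15*O)
U/A(a) = 4096/(-2655 - 15*(-56)) = 4096/(-2655 + 840) = 4096/(-1815) = 4096*(-1/1815) = -4096/1815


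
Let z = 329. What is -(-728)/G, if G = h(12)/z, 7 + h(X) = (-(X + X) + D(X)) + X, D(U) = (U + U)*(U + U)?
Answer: 239512/557 ≈ 430.00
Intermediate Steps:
D(U) = 4*U² (D(U) = (2*U)*(2*U) = 4*U²)
h(X) = -7 - X + 4*X² (h(X) = -7 + ((-(X + X) + 4*X²) + X) = -7 + ((-2*X + 4*X²) + X) = -7 + (-X + 4*X²) = -7 - X + 4*X²)
G = 557/329 (G = (-7 - 1*12 + 4*12²)/329 = (-7 - 12 + 4*144)*(1/329) = (-7 - 12 + 576)*(1/329) = 557*(1/329) = 557/329 ≈ 1.6930)
-(-728)/G = -(-728)/557/329 = -(-728)*329/557 = -56*(-4277/557) = 239512/557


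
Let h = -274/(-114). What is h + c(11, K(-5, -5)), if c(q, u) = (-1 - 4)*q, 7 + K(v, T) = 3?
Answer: -2998/57 ≈ -52.596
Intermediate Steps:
K(v, T) = -4 (K(v, T) = -7 + 3 = -4)
c(q, u) = -5*q
h = 137/57 (h = -274*(-1/114) = 137/57 ≈ 2.4035)
h + c(11, K(-5, -5)) = 137/57 - 5*11 = 137/57 - 55 = -2998/57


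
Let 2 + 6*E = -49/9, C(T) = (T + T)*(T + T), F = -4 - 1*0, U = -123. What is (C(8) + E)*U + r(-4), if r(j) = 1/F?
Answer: -1128083/36 ≈ -31336.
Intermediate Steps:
F = -4 (F = -4 + 0 = -4)
C(T) = 4*T² (C(T) = (2*T)*(2*T) = 4*T²)
E = -67/54 (E = -⅓ + (-49/9)/6 = -⅓ + (-49*⅑)/6 = -⅓ + (⅙)*(-49/9) = -⅓ - 49/54 = -67/54 ≈ -1.2407)
r(j) = -¼ (r(j) = 1/(-4) = -¼)
(C(8) + E)*U + r(-4) = (4*8² - 67/54)*(-123) - ¼ = (4*64 - 67/54)*(-123) - ¼ = (256 - 67/54)*(-123) - ¼ = (13757/54)*(-123) - ¼ = -564037/18 - ¼ = -1128083/36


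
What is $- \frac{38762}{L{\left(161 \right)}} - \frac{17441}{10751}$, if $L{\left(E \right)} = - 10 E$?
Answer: $\frac{194325126}{8654555} \approx 22.454$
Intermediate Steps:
$- \frac{38762}{L{\left(161 \right)}} - \frac{17441}{10751} = - \frac{38762}{\left(-10\right) 161} - \frac{17441}{10751} = - \frac{38762}{-1610} - \frac{17441}{10751} = \left(-38762\right) \left(- \frac{1}{1610}\right) - \frac{17441}{10751} = \frac{19381}{805} - \frac{17441}{10751} = \frac{194325126}{8654555}$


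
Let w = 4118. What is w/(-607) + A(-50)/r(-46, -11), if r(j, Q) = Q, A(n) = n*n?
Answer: -1562798/6677 ≈ -234.06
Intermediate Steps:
A(n) = n**2
w/(-607) + A(-50)/r(-46, -11) = 4118/(-607) + (-50)**2/(-11) = 4118*(-1/607) + 2500*(-1/11) = -4118/607 - 2500/11 = -1562798/6677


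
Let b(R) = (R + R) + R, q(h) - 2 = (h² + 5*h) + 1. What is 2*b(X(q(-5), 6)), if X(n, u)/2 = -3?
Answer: -36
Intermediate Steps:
q(h) = 3 + h² + 5*h (q(h) = 2 + ((h² + 5*h) + 1) = 2 + (1 + h² + 5*h) = 3 + h² + 5*h)
X(n, u) = -6 (X(n, u) = 2*(-3) = -6)
b(R) = 3*R (b(R) = 2*R + R = 3*R)
2*b(X(q(-5), 6)) = 2*(3*(-6)) = 2*(-18) = -36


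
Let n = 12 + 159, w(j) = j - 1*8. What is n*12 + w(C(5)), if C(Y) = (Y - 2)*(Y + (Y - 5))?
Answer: 2059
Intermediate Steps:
C(Y) = (-5 + 2*Y)*(-2 + Y) (C(Y) = (-2 + Y)*(Y + (-5 + Y)) = (-2 + Y)*(-5 + 2*Y) = (-5 + 2*Y)*(-2 + Y))
w(j) = -8 + j (w(j) = j - 8 = -8 + j)
n = 171
n*12 + w(C(5)) = 171*12 + (-8 + (10 - 9*5 + 2*5**2)) = 2052 + (-8 + (10 - 45 + 2*25)) = 2052 + (-8 + (10 - 45 + 50)) = 2052 + (-8 + 15) = 2052 + 7 = 2059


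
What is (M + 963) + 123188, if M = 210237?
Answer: 334388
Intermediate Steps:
(M + 963) + 123188 = (210237 + 963) + 123188 = 211200 + 123188 = 334388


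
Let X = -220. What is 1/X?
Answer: -1/220 ≈ -0.0045455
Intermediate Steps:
1/X = 1/(-220) = -1/220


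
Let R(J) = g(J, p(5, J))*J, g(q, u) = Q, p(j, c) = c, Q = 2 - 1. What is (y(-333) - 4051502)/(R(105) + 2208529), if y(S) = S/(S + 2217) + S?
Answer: -2544552491/1387022152 ≈ -1.8345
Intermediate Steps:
Q = 1
y(S) = S + S/(2217 + S) (y(S) = S/(2217 + S) + S = S + S/(2217 + S))
g(q, u) = 1
R(J) = J (R(J) = 1*J = J)
(y(-333) - 4051502)/(R(105) + 2208529) = (-333*(2218 - 333)/(2217 - 333) - 4051502)/(105 + 2208529) = (-333*1885/1884 - 4051502)/2208634 = (-333*1/1884*1885 - 4051502)*(1/2208634) = (-209235/628 - 4051502)*(1/2208634) = -2544552491/628*1/2208634 = -2544552491/1387022152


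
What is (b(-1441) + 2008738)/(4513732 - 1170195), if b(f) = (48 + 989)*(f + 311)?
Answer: 836928/3343537 ≈ 0.25031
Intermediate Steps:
b(f) = 322507 + 1037*f (b(f) = 1037*(311 + f) = 322507 + 1037*f)
(b(-1441) + 2008738)/(4513732 - 1170195) = ((322507 + 1037*(-1441)) + 2008738)/(4513732 - 1170195) = ((322507 - 1494317) + 2008738)/3343537 = (-1171810 + 2008738)*(1/3343537) = 836928*(1/3343537) = 836928/3343537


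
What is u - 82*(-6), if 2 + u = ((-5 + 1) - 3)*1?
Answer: 483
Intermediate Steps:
u = -9 (u = -2 + ((-5 + 1) - 3)*1 = -2 + (-4 - 3)*1 = -2 - 7*1 = -2 - 7 = -9)
u - 82*(-6) = -9 - 82*(-6) = -9 + 492 = 483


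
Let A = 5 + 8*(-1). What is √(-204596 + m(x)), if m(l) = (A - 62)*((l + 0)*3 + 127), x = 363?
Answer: 2*I*√70909 ≈ 532.58*I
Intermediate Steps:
A = -3 (A = 5 - 8 = -3)
m(l) = -8255 - 195*l (m(l) = (-3 - 62)*((l + 0)*3 + 127) = -65*(l*3 + 127) = -65*(3*l + 127) = -65*(127 + 3*l) = -8255 - 195*l)
√(-204596 + m(x)) = √(-204596 + (-8255 - 195*363)) = √(-204596 + (-8255 - 70785)) = √(-204596 - 79040) = √(-283636) = 2*I*√70909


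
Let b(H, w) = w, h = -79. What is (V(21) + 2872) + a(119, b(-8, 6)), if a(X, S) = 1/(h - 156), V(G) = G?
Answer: 679854/235 ≈ 2893.0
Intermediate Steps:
a(X, S) = -1/235 (a(X, S) = 1/(-79 - 156) = 1/(-235) = -1/235)
(V(21) + 2872) + a(119, b(-8, 6)) = (21 + 2872) - 1/235 = 2893 - 1/235 = 679854/235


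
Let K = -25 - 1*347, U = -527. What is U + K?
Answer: -899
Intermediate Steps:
K = -372 (K = -25 - 347 = -372)
U + K = -527 - 372 = -899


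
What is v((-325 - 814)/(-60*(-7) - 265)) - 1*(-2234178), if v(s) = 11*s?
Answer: 346285061/155 ≈ 2.2341e+6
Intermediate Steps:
v((-325 - 814)/(-60*(-7) - 265)) - 1*(-2234178) = 11*((-325 - 814)/(-60*(-7) - 265)) - 1*(-2234178) = 11*(-1139/(420 - 265)) + 2234178 = 11*(-1139/155) + 2234178 = -12529/155 + 2234178 = 346285061/155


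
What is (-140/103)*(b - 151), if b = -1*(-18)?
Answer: 18620/103 ≈ 180.78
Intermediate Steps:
b = 18
(-140/103)*(b - 151) = (-140/103)*(18 - 151) = -140*1/103*(-133) = -140/103*(-133) = 18620/103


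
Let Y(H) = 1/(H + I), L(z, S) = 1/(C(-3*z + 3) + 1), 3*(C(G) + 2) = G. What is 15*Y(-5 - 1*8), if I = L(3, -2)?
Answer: -9/8 ≈ -1.1250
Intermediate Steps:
C(G) = -2 + G/3
L(z, S) = -1/z (L(z, S) = 1/((-2 + (-3*z + 3)/3) + 1) = 1/((-2 + (3 - 3*z)/3) + 1) = 1/((-2 + (1 - z)) + 1) = 1/((-1 - z) + 1) = 1/(-z) = -1/z)
I = -⅓ (I = -1/3 = -1*⅓ = -⅓ ≈ -0.33333)
Y(H) = 1/(-⅓ + H) (Y(H) = 1/(H - ⅓) = 1/(-⅓ + H))
15*Y(-5 - 1*8) = 15*(3/(-1 + 3*(-5 - 1*8))) = 15*(3/(-1 + 3*(-5 - 8))) = 15*(3/(-1 + 3*(-13))) = 15*(3/(-1 - 39)) = 15*(3/(-40)) = 15*(3*(-1/40)) = 15*(-3/40) = -9/8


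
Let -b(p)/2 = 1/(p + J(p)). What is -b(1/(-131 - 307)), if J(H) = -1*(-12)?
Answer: 876/5255 ≈ 0.16670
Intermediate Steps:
J(H) = 12
b(p) = -2/(12 + p) (b(p) = -2/(p + 12) = -2/(12 + p))
-b(1/(-131 - 307)) = -(-2)/(12 + 1/(-131 - 307)) = -(-2)/(12 + 1/(-438)) = -(-2)/(12 - 1/438) = -(-2)/5255/438 = -(-2)*438/5255 = -1*(-876/5255) = 876/5255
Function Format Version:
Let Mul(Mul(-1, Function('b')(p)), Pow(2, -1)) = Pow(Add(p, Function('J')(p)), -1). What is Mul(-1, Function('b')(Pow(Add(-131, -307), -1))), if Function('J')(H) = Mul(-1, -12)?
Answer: Rational(876, 5255) ≈ 0.16670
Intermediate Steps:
Function('J')(H) = 12
Function('b')(p) = Mul(-2, Pow(Add(12, p), -1)) (Function('b')(p) = Mul(-2, Pow(Add(p, 12), -1)) = Mul(-2, Pow(Add(12, p), -1)))
Mul(-1, Function('b')(Pow(Add(-131, -307), -1))) = Mul(-1, Mul(-2, Pow(Add(12, Pow(Add(-131, -307), -1)), -1))) = Mul(-1, Mul(-2, Pow(Add(12, Pow(-438, -1)), -1))) = Mul(-1, Mul(-2, Pow(Add(12, Rational(-1, 438)), -1))) = Mul(-1, Mul(-2, Pow(Rational(5255, 438), -1))) = Mul(-1, Mul(-2, Rational(438, 5255))) = Mul(-1, Rational(-876, 5255)) = Rational(876, 5255)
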